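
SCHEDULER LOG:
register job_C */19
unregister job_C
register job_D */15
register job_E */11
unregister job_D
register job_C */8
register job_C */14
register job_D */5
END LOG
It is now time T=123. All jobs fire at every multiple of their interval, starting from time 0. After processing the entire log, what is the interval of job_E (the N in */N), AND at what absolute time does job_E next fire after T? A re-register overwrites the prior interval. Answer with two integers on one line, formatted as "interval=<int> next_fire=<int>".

Answer: interval=11 next_fire=132

Derivation:
Op 1: register job_C */19 -> active={job_C:*/19}
Op 2: unregister job_C -> active={}
Op 3: register job_D */15 -> active={job_D:*/15}
Op 4: register job_E */11 -> active={job_D:*/15, job_E:*/11}
Op 5: unregister job_D -> active={job_E:*/11}
Op 6: register job_C */8 -> active={job_C:*/8, job_E:*/11}
Op 7: register job_C */14 -> active={job_C:*/14, job_E:*/11}
Op 8: register job_D */5 -> active={job_C:*/14, job_D:*/5, job_E:*/11}
Final interval of job_E = 11
Next fire of job_E after T=123: (123//11+1)*11 = 132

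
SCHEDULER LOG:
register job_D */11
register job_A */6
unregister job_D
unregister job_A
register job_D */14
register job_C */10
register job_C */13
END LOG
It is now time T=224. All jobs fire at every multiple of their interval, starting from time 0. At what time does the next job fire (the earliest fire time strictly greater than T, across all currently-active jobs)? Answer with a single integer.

Answer: 234

Derivation:
Op 1: register job_D */11 -> active={job_D:*/11}
Op 2: register job_A */6 -> active={job_A:*/6, job_D:*/11}
Op 3: unregister job_D -> active={job_A:*/6}
Op 4: unregister job_A -> active={}
Op 5: register job_D */14 -> active={job_D:*/14}
Op 6: register job_C */10 -> active={job_C:*/10, job_D:*/14}
Op 7: register job_C */13 -> active={job_C:*/13, job_D:*/14}
  job_C: interval 13, next fire after T=224 is 234
  job_D: interval 14, next fire after T=224 is 238
Earliest fire time = 234 (job job_C)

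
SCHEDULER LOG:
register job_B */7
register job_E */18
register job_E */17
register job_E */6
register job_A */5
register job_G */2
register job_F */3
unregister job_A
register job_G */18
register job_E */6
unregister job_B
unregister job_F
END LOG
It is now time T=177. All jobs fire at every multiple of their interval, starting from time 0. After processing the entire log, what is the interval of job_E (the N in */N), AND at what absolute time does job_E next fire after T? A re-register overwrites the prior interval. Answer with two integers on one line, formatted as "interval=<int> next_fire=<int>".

Answer: interval=6 next_fire=180

Derivation:
Op 1: register job_B */7 -> active={job_B:*/7}
Op 2: register job_E */18 -> active={job_B:*/7, job_E:*/18}
Op 3: register job_E */17 -> active={job_B:*/7, job_E:*/17}
Op 4: register job_E */6 -> active={job_B:*/7, job_E:*/6}
Op 5: register job_A */5 -> active={job_A:*/5, job_B:*/7, job_E:*/6}
Op 6: register job_G */2 -> active={job_A:*/5, job_B:*/7, job_E:*/6, job_G:*/2}
Op 7: register job_F */3 -> active={job_A:*/5, job_B:*/7, job_E:*/6, job_F:*/3, job_G:*/2}
Op 8: unregister job_A -> active={job_B:*/7, job_E:*/6, job_F:*/3, job_G:*/2}
Op 9: register job_G */18 -> active={job_B:*/7, job_E:*/6, job_F:*/3, job_G:*/18}
Op 10: register job_E */6 -> active={job_B:*/7, job_E:*/6, job_F:*/3, job_G:*/18}
Op 11: unregister job_B -> active={job_E:*/6, job_F:*/3, job_G:*/18}
Op 12: unregister job_F -> active={job_E:*/6, job_G:*/18}
Final interval of job_E = 6
Next fire of job_E after T=177: (177//6+1)*6 = 180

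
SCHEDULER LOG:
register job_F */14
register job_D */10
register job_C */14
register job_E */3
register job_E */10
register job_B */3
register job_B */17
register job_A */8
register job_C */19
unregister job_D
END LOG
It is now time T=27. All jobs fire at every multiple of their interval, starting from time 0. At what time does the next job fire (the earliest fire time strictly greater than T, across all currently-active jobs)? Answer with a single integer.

Op 1: register job_F */14 -> active={job_F:*/14}
Op 2: register job_D */10 -> active={job_D:*/10, job_F:*/14}
Op 3: register job_C */14 -> active={job_C:*/14, job_D:*/10, job_F:*/14}
Op 4: register job_E */3 -> active={job_C:*/14, job_D:*/10, job_E:*/3, job_F:*/14}
Op 5: register job_E */10 -> active={job_C:*/14, job_D:*/10, job_E:*/10, job_F:*/14}
Op 6: register job_B */3 -> active={job_B:*/3, job_C:*/14, job_D:*/10, job_E:*/10, job_F:*/14}
Op 7: register job_B */17 -> active={job_B:*/17, job_C:*/14, job_D:*/10, job_E:*/10, job_F:*/14}
Op 8: register job_A */8 -> active={job_A:*/8, job_B:*/17, job_C:*/14, job_D:*/10, job_E:*/10, job_F:*/14}
Op 9: register job_C */19 -> active={job_A:*/8, job_B:*/17, job_C:*/19, job_D:*/10, job_E:*/10, job_F:*/14}
Op 10: unregister job_D -> active={job_A:*/8, job_B:*/17, job_C:*/19, job_E:*/10, job_F:*/14}
  job_A: interval 8, next fire after T=27 is 32
  job_B: interval 17, next fire after T=27 is 34
  job_C: interval 19, next fire after T=27 is 38
  job_E: interval 10, next fire after T=27 is 30
  job_F: interval 14, next fire after T=27 is 28
Earliest fire time = 28 (job job_F)

Answer: 28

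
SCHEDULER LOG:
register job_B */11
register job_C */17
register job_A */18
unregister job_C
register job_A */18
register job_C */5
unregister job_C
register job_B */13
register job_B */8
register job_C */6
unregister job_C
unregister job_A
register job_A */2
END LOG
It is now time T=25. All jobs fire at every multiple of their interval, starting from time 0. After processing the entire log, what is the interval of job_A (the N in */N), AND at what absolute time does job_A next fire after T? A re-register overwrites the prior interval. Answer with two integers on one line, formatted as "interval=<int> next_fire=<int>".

Op 1: register job_B */11 -> active={job_B:*/11}
Op 2: register job_C */17 -> active={job_B:*/11, job_C:*/17}
Op 3: register job_A */18 -> active={job_A:*/18, job_B:*/11, job_C:*/17}
Op 4: unregister job_C -> active={job_A:*/18, job_B:*/11}
Op 5: register job_A */18 -> active={job_A:*/18, job_B:*/11}
Op 6: register job_C */5 -> active={job_A:*/18, job_B:*/11, job_C:*/5}
Op 7: unregister job_C -> active={job_A:*/18, job_B:*/11}
Op 8: register job_B */13 -> active={job_A:*/18, job_B:*/13}
Op 9: register job_B */8 -> active={job_A:*/18, job_B:*/8}
Op 10: register job_C */6 -> active={job_A:*/18, job_B:*/8, job_C:*/6}
Op 11: unregister job_C -> active={job_A:*/18, job_B:*/8}
Op 12: unregister job_A -> active={job_B:*/8}
Op 13: register job_A */2 -> active={job_A:*/2, job_B:*/8}
Final interval of job_A = 2
Next fire of job_A after T=25: (25//2+1)*2 = 26

Answer: interval=2 next_fire=26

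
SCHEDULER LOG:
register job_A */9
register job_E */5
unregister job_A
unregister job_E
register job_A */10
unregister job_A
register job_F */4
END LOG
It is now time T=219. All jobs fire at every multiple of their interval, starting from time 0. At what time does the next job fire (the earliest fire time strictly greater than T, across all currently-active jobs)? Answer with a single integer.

Answer: 220

Derivation:
Op 1: register job_A */9 -> active={job_A:*/9}
Op 2: register job_E */5 -> active={job_A:*/9, job_E:*/5}
Op 3: unregister job_A -> active={job_E:*/5}
Op 4: unregister job_E -> active={}
Op 5: register job_A */10 -> active={job_A:*/10}
Op 6: unregister job_A -> active={}
Op 7: register job_F */4 -> active={job_F:*/4}
  job_F: interval 4, next fire after T=219 is 220
Earliest fire time = 220 (job job_F)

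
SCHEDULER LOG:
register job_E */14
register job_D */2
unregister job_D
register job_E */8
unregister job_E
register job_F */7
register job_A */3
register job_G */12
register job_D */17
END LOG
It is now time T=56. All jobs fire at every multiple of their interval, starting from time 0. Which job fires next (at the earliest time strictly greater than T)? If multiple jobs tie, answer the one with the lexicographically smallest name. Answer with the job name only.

Answer: job_A

Derivation:
Op 1: register job_E */14 -> active={job_E:*/14}
Op 2: register job_D */2 -> active={job_D:*/2, job_E:*/14}
Op 3: unregister job_D -> active={job_E:*/14}
Op 4: register job_E */8 -> active={job_E:*/8}
Op 5: unregister job_E -> active={}
Op 6: register job_F */7 -> active={job_F:*/7}
Op 7: register job_A */3 -> active={job_A:*/3, job_F:*/7}
Op 8: register job_G */12 -> active={job_A:*/3, job_F:*/7, job_G:*/12}
Op 9: register job_D */17 -> active={job_A:*/3, job_D:*/17, job_F:*/7, job_G:*/12}
  job_A: interval 3, next fire after T=56 is 57
  job_D: interval 17, next fire after T=56 is 68
  job_F: interval 7, next fire after T=56 is 63
  job_G: interval 12, next fire after T=56 is 60
Earliest = 57, winner (lex tiebreak) = job_A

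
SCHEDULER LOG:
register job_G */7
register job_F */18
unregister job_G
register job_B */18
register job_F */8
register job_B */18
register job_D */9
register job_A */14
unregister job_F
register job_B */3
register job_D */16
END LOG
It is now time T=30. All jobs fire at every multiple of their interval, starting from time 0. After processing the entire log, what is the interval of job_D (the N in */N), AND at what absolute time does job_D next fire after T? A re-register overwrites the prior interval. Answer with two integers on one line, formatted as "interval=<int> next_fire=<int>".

Op 1: register job_G */7 -> active={job_G:*/7}
Op 2: register job_F */18 -> active={job_F:*/18, job_G:*/7}
Op 3: unregister job_G -> active={job_F:*/18}
Op 4: register job_B */18 -> active={job_B:*/18, job_F:*/18}
Op 5: register job_F */8 -> active={job_B:*/18, job_F:*/8}
Op 6: register job_B */18 -> active={job_B:*/18, job_F:*/8}
Op 7: register job_D */9 -> active={job_B:*/18, job_D:*/9, job_F:*/8}
Op 8: register job_A */14 -> active={job_A:*/14, job_B:*/18, job_D:*/9, job_F:*/8}
Op 9: unregister job_F -> active={job_A:*/14, job_B:*/18, job_D:*/9}
Op 10: register job_B */3 -> active={job_A:*/14, job_B:*/3, job_D:*/9}
Op 11: register job_D */16 -> active={job_A:*/14, job_B:*/3, job_D:*/16}
Final interval of job_D = 16
Next fire of job_D after T=30: (30//16+1)*16 = 32

Answer: interval=16 next_fire=32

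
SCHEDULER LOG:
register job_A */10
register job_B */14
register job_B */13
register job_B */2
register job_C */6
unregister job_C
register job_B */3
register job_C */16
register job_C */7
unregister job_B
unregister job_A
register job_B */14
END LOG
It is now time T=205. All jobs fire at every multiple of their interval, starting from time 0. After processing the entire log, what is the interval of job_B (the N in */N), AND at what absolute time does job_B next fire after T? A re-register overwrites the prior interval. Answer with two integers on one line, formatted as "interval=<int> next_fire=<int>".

Op 1: register job_A */10 -> active={job_A:*/10}
Op 2: register job_B */14 -> active={job_A:*/10, job_B:*/14}
Op 3: register job_B */13 -> active={job_A:*/10, job_B:*/13}
Op 4: register job_B */2 -> active={job_A:*/10, job_B:*/2}
Op 5: register job_C */6 -> active={job_A:*/10, job_B:*/2, job_C:*/6}
Op 6: unregister job_C -> active={job_A:*/10, job_B:*/2}
Op 7: register job_B */3 -> active={job_A:*/10, job_B:*/3}
Op 8: register job_C */16 -> active={job_A:*/10, job_B:*/3, job_C:*/16}
Op 9: register job_C */7 -> active={job_A:*/10, job_B:*/3, job_C:*/7}
Op 10: unregister job_B -> active={job_A:*/10, job_C:*/7}
Op 11: unregister job_A -> active={job_C:*/7}
Op 12: register job_B */14 -> active={job_B:*/14, job_C:*/7}
Final interval of job_B = 14
Next fire of job_B after T=205: (205//14+1)*14 = 210

Answer: interval=14 next_fire=210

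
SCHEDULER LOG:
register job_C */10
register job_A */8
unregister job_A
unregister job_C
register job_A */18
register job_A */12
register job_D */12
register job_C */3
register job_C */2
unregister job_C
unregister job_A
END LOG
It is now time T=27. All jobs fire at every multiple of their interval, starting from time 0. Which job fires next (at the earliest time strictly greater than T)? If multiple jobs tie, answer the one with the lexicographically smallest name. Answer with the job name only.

Answer: job_D

Derivation:
Op 1: register job_C */10 -> active={job_C:*/10}
Op 2: register job_A */8 -> active={job_A:*/8, job_C:*/10}
Op 3: unregister job_A -> active={job_C:*/10}
Op 4: unregister job_C -> active={}
Op 5: register job_A */18 -> active={job_A:*/18}
Op 6: register job_A */12 -> active={job_A:*/12}
Op 7: register job_D */12 -> active={job_A:*/12, job_D:*/12}
Op 8: register job_C */3 -> active={job_A:*/12, job_C:*/3, job_D:*/12}
Op 9: register job_C */2 -> active={job_A:*/12, job_C:*/2, job_D:*/12}
Op 10: unregister job_C -> active={job_A:*/12, job_D:*/12}
Op 11: unregister job_A -> active={job_D:*/12}
  job_D: interval 12, next fire after T=27 is 36
Earliest = 36, winner (lex tiebreak) = job_D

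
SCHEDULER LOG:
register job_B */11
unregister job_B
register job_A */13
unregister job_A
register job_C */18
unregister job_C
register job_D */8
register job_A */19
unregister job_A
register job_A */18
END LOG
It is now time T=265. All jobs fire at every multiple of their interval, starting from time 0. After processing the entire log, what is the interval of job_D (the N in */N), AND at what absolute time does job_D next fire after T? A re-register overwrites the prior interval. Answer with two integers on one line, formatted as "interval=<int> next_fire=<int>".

Op 1: register job_B */11 -> active={job_B:*/11}
Op 2: unregister job_B -> active={}
Op 3: register job_A */13 -> active={job_A:*/13}
Op 4: unregister job_A -> active={}
Op 5: register job_C */18 -> active={job_C:*/18}
Op 6: unregister job_C -> active={}
Op 7: register job_D */8 -> active={job_D:*/8}
Op 8: register job_A */19 -> active={job_A:*/19, job_D:*/8}
Op 9: unregister job_A -> active={job_D:*/8}
Op 10: register job_A */18 -> active={job_A:*/18, job_D:*/8}
Final interval of job_D = 8
Next fire of job_D after T=265: (265//8+1)*8 = 272

Answer: interval=8 next_fire=272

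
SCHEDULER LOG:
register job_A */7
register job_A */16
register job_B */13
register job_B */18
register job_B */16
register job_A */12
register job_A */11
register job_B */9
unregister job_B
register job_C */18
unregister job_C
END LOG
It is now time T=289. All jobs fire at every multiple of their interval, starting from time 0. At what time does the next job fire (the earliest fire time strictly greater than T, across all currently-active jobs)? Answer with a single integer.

Answer: 297

Derivation:
Op 1: register job_A */7 -> active={job_A:*/7}
Op 2: register job_A */16 -> active={job_A:*/16}
Op 3: register job_B */13 -> active={job_A:*/16, job_B:*/13}
Op 4: register job_B */18 -> active={job_A:*/16, job_B:*/18}
Op 5: register job_B */16 -> active={job_A:*/16, job_B:*/16}
Op 6: register job_A */12 -> active={job_A:*/12, job_B:*/16}
Op 7: register job_A */11 -> active={job_A:*/11, job_B:*/16}
Op 8: register job_B */9 -> active={job_A:*/11, job_B:*/9}
Op 9: unregister job_B -> active={job_A:*/11}
Op 10: register job_C */18 -> active={job_A:*/11, job_C:*/18}
Op 11: unregister job_C -> active={job_A:*/11}
  job_A: interval 11, next fire after T=289 is 297
Earliest fire time = 297 (job job_A)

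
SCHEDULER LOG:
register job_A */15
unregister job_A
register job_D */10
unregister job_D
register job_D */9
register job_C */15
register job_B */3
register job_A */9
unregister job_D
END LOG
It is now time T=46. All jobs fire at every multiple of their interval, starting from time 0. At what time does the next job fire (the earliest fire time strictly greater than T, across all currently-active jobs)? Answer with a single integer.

Op 1: register job_A */15 -> active={job_A:*/15}
Op 2: unregister job_A -> active={}
Op 3: register job_D */10 -> active={job_D:*/10}
Op 4: unregister job_D -> active={}
Op 5: register job_D */9 -> active={job_D:*/9}
Op 6: register job_C */15 -> active={job_C:*/15, job_D:*/9}
Op 7: register job_B */3 -> active={job_B:*/3, job_C:*/15, job_D:*/9}
Op 8: register job_A */9 -> active={job_A:*/9, job_B:*/3, job_C:*/15, job_D:*/9}
Op 9: unregister job_D -> active={job_A:*/9, job_B:*/3, job_C:*/15}
  job_A: interval 9, next fire after T=46 is 54
  job_B: interval 3, next fire after T=46 is 48
  job_C: interval 15, next fire after T=46 is 60
Earliest fire time = 48 (job job_B)

Answer: 48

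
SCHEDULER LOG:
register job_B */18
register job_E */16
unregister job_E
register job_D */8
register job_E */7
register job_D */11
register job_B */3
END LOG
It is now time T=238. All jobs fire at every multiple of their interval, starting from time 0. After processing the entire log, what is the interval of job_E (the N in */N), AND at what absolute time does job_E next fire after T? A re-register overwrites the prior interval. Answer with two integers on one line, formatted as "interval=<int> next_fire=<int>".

Op 1: register job_B */18 -> active={job_B:*/18}
Op 2: register job_E */16 -> active={job_B:*/18, job_E:*/16}
Op 3: unregister job_E -> active={job_B:*/18}
Op 4: register job_D */8 -> active={job_B:*/18, job_D:*/8}
Op 5: register job_E */7 -> active={job_B:*/18, job_D:*/8, job_E:*/7}
Op 6: register job_D */11 -> active={job_B:*/18, job_D:*/11, job_E:*/7}
Op 7: register job_B */3 -> active={job_B:*/3, job_D:*/11, job_E:*/7}
Final interval of job_E = 7
Next fire of job_E after T=238: (238//7+1)*7 = 245

Answer: interval=7 next_fire=245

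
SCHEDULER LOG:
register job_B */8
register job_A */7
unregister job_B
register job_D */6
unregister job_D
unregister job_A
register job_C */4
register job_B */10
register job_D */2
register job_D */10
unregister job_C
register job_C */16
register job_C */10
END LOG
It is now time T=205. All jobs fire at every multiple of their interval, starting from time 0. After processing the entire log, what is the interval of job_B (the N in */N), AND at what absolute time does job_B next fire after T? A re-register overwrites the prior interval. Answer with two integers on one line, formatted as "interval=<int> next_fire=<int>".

Op 1: register job_B */8 -> active={job_B:*/8}
Op 2: register job_A */7 -> active={job_A:*/7, job_B:*/8}
Op 3: unregister job_B -> active={job_A:*/7}
Op 4: register job_D */6 -> active={job_A:*/7, job_D:*/6}
Op 5: unregister job_D -> active={job_A:*/7}
Op 6: unregister job_A -> active={}
Op 7: register job_C */4 -> active={job_C:*/4}
Op 8: register job_B */10 -> active={job_B:*/10, job_C:*/4}
Op 9: register job_D */2 -> active={job_B:*/10, job_C:*/4, job_D:*/2}
Op 10: register job_D */10 -> active={job_B:*/10, job_C:*/4, job_D:*/10}
Op 11: unregister job_C -> active={job_B:*/10, job_D:*/10}
Op 12: register job_C */16 -> active={job_B:*/10, job_C:*/16, job_D:*/10}
Op 13: register job_C */10 -> active={job_B:*/10, job_C:*/10, job_D:*/10}
Final interval of job_B = 10
Next fire of job_B after T=205: (205//10+1)*10 = 210

Answer: interval=10 next_fire=210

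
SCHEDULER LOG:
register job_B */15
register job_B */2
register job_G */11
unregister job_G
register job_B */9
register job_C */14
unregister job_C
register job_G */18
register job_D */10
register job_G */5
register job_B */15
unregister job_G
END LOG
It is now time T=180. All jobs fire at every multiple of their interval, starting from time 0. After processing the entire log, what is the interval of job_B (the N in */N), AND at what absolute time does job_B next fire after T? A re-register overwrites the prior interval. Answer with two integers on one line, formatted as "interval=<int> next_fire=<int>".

Answer: interval=15 next_fire=195

Derivation:
Op 1: register job_B */15 -> active={job_B:*/15}
Op 2: register job_B */2 -> active={job_B:*/2}
Op 3: register job_G */11 -> active={job_B:*/2, job_G:*/11}
Op 4: unregister job_G -> active={job_B:*/2}
Op 5: register job_B */9 -> active={job_B:*/9}
Op 6: register job_C */14 -> active={job_B:*/9, job_C:*/14}
Op 7: unregister job_C -> active={job_B:*/9}
Op 8: register job_G */18 -> active={job_B:*/9, job_G:*/18}
Op 9: register job_D */10 -> active={job_B:*/9, job_D:*/10, job_G:*/18}
Op 10: register job_G */5 -> active={job_B:*/9, job_D:*/10, job_G:*/5}
Op 11: register job_B */15 -> active={job_B:*/15, job_D:*/10, job_G:*/5}
Op 12: unregister job_G -> active={job_B:*/15, job_D:*/10}
Final interval of job_B = 15
Next fire of job_B after T=180: (180//15+1)*15 = 195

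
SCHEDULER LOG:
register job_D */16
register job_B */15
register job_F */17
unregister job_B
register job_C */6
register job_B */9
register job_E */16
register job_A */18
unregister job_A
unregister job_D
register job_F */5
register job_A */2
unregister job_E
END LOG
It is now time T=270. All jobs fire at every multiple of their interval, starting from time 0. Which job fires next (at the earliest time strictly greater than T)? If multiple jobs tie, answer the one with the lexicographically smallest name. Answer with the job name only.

Answer: job_A

Derivation:
Op 1: register job_D */16 -> active={job_D:*/16}
Op 2: register job_B */15 -> active={job_B:*/15, job_D:*/16}
Op 3: register job_F */17 -> active={job_B:*/15, job_D:*/16, job_F:*/17}
Op 4: unregister job_B -> active={job_D:*/16, job_F:*/17}
Op 5: register job_C */6 -> active={job_C:*/6, job_D:*/16, job_F:*/17}
Op 6: register job_B */9 -> active={job_B:*/9, job_C:*/6, job_D:*/16, job_F:*/17}
Op 7: register job_E */16 -> active={job_B:*/9, job_C:*/6, job_D:*/16, job_E:*/16, job_F:*/17}
Op 8: register job_A */18 -> active={job_A:*/18, job_B:*/9, job_C:*/6, job_D:*/16, job_E:*/16, job_F:*/17}
Op 9: unregister job_A -> active={job_B:*/9, job_C:*/6, job_D:*/16, job_E:*/16, job_F:*/17}
Op 10: unregister job_D -> active={job_B:*/9, job_C:*/6, job_E:*/16, job_F:*/17}
Op 11: register job_F */5 -> active={job_B:*/9, job_C:*/6, job_E:*/16, job_F:*/5}
Op 12: register job_A */2 -> active={job_A:*/2, job_B:*/9, job_C:*/6, job_E:*/16, job_F:*/5}
Op 13: unregister job_E -> active={job_A:*/2, job_B:*/9, job_C:*/6, job_F:*/5}
  job_A: interval 2, next fire after T=270 is 272
  job_B: interval 9, next fire after T=270 is 279
  job_C: interval 6, next fire after T=270 is 276
  job_F: interval 5, next fire after T=270 is 275
Earliest = 272, winner (lex tiebreak) = job_A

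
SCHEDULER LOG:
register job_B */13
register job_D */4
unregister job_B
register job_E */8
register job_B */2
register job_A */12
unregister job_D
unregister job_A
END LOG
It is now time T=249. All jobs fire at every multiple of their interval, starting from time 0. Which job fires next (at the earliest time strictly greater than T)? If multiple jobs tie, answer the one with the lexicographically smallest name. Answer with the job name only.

Op 1: register job_B */13 -> active={job_B:*/13}
Op 2: register job_D */4 -> active={job_B:*/13, job_D:*/4}
Op 3: unregister job_B -> active={job_D:*/4}
Op 4: register job_E */8 -> active={job_D:*/4, job_E:*/8}
Op 5: register job_B */2 -> active={job_B:*/2, job_D:*/4, job_E:*/8}
Op 6: register job_A */12 -> active={job_A:*/12, job_B:*/2, job_D:*/4, job_E:*/8}
Op 7: unregister job_D -> active={job_A:*/12, job_B:*/2, job_E:*/8}
Op 8: unregister job_A -> active={job_B:*/2, job_E:*/8}
  job_B: interval 2, next fire after T=249 is 250
  job_E: interval 8, next fire after T=249 is 256
Earliest = 250, winner (lex tiebreak) = job_B

Answer: job_B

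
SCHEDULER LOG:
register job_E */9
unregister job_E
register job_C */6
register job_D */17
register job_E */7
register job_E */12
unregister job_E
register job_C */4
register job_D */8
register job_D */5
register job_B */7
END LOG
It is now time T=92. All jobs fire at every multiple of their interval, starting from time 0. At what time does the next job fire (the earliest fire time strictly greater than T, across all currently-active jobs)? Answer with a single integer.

Op 1: register job_E */9 -> active={job_E:*/9}
Op 2: unregister job_E -> active={}
Op 3: register job_C */6 -> active={job_C:*/6}
Op 4: register job_D */17 -> active={job_C:*/6, job_D:*/17}
Op 5: register job_E */7 -> active={job_C:*/6, job_D:*/17, job_E:*/7}
Op 6: register job_E */12 -> active={job_C:*/6, job_D:*/17, job_E:*/12}
Op 7: unregister job_E -> active={job_C:*/6, job_D:*/17}
Op 8: register job_C */4 -> active={job_C:*/4, job_D:*/17}
Op 9: register job_D */8 -> active={job_C:*/4, job_D:*/8}
Op 10: register job_D */5 -> active={job_C:*/4, job_D:*/5}
Op 11: register job_B */7 -> active={job_B:*/7, job_C:*/4, job_D:*/5}
  job_B: interval 7, next fire after T=92 is 98
  job_C: interval 4, next fire after T=92 is 96
  job_D: interval 5, next fire after T=92 is 95
Earliest fire time = 95 (job job_D)

Answer: 95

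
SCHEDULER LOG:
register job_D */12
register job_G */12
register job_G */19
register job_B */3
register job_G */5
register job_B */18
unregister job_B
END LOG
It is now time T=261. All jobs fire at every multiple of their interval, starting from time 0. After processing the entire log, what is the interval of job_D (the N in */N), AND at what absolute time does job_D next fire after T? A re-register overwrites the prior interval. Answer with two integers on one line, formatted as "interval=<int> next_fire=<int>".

Answer: interval=12 next_fire=264

Derivation:
Op 1: register job_D */12 -> active={job_D:*/12}
Op 2: register job_G */12 -> active={job_D:*/12, job_G:*/12}
Op 3: register job_G */19 -> active={job_D:*/12, job_G:*/19}
Op 4: register job_B */3 -> active={job_B:*/3, job_D:*/12, job_G:*/19}
Op 5: register job_G */5 -> active={job_B:*/3, job_D:*/12, job_G:*/5}
Op 6: register job_B */18 -> active={job_B:*/18, job_D:*/12, job_G:*/5}
Op 7: unregister job_B -> active={job_D:*/12, job_G:*/5}
Final interval of job_D = 12
Next fire of job_D after T=261: (261//12+1)*12 = 264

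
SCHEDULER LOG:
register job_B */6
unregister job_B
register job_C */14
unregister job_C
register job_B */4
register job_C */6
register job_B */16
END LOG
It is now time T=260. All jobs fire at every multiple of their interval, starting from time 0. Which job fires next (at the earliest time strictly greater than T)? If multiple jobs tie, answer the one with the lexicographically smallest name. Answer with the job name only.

Answer: job_C

Derivation:
Op 1: register job_B */6 -> active={job_B:*/6}
Op 2: unregister job_B -> active={}
Op 3: register job_C */14 -> active={job_C:*/14}
Op 4: unregister job_C -> active={}
Op 5: register job_B */4 -> active={job_B:*/4}
Op 6: register job_C */6 -> active={job_B:*/4, job_C:*/6}
Op 7: register job_B */16 -> active={job_B:*/16, job_C:*/6}
  job_B: interval 16, next fire after T=260 is 272
  job_C: interval 6, next fire after T=260 is 264
Earliest = 264, winner (lex tiebreak) = job_C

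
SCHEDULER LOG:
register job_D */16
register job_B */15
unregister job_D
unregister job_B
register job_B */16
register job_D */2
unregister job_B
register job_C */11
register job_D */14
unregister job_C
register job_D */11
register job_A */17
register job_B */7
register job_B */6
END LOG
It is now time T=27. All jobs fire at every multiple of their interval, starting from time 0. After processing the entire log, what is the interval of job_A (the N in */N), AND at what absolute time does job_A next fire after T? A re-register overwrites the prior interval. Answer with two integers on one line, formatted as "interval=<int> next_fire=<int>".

Op 1: register job_D */16 -> active={job_D:*/16}
Op 2: register job_B */15 -> active={job_B:*/15, job_D:*/16}
Op 3: unregister job_D -> active={job_B:*/15}
Op 4: unregister job_B -> active={}
Op 5: register job_B */16 -> active={job_B:*/16}
Op 6: register job_D */2 -> active={job_B:*/16, job_D:*/2}
Op 7: unregister job_B -> active={job_D:*/2}
Op 8: register job_C */11 -> active={job_C:*/11, job_D:*/2}
Op 9: register job_D */14 -> active={job_C:*/11, job_D:*/14}
Op 10: unregister job_C -> active={job_D:*/14}
Op 11: register job_D */11 -> active={job_D:*/11}
Op 12: register job_A */17 -> active={job_A:*/17, job_D:*/11}
Op 13: register job_B */7 -> active={job_A:*/17, job_B:*/7, job_D:*/11}
Op 14: register job_B */6 -> active={job_A:*/17, job_B:*/6, job_D:*/11}
Final interval of job_A = 17
Next fire of job_A after T=27: (27//17+1)*17 = 34

Answer: interval=17 next_fire=34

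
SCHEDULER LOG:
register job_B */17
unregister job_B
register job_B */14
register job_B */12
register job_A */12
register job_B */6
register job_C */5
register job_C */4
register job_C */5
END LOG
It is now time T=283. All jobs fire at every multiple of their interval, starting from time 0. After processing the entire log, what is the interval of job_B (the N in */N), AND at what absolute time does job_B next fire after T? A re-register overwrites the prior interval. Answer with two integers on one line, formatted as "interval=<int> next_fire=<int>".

Op 1: register job_B */17 -> active={job_B:*/17}
Op 2: unregister job_B -> active={}
Op 3: register job_B */14 -> active={job_B:*/14}
Op 4: register job_B */12 -> active={job_B:*/12}
Op 5: register job_A */12 -> active={job_A:*/12, job_B:*/12}
Op 6: register job_B */6 -> active={job_A:*/12, job_B:*/6}
Op 7: register job_C */5 -> active={job_A:*/12, job_B:*/6, job_C:*/5}
Op 8: register job_C */4 -> active={job_A:*/12, job_B:*/6, job_C:*/4}
Op 9: register job_C */5 -> active={job_A:*/12, job_B:*/6, job_C:*/5}
Final interval of job_B = 6
Next fire of job_B after T=283: (283//6+1)*6 = 288

Answer: interval=6 next_fire=288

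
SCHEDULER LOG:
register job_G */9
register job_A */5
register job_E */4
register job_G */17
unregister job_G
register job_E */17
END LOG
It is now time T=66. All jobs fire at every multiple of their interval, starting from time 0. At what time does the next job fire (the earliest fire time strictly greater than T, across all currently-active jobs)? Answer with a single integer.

Answer: 68

Derivation:
Op 1: register job_G */9 -> active={job_G:*/9}
Op 2: register job_A */5 -> active={job_A:*/5, job_G:*/9}
Op 3: register job_E */4 -> active={job_A:*/5, job_E:*/4, job_G:*/9}
Op 4: register job_G */17 -> active={job_A:*/5, job_E:*/4, job_G:*/17}
Op 5: unregister job_G -> active={job_A:*/5, job_E:*/4}
Op 6: register job_E */17 -> active={job_A:*/5, job_E:*/17}
  job_A: interval 5, next fire after T=66 is 70
  job_E: interval 17, next fire after T=66 is 68
Earliest fire time = 68 (job job_E)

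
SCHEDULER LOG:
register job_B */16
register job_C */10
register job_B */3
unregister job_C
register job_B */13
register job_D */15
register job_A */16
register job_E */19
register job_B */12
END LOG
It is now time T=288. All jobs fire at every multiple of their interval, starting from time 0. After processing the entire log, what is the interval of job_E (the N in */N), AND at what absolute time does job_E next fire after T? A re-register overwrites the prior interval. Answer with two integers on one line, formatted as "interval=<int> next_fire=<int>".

Op 1: register job_B */16 -> active={job_B:*/16}
Op 2: register job_C */10 -> active={job_B:*/16, job_C:*/10}
Op 3: register job_B */3 -> active={job_B:*/3, job_C:*/10}
Op 4: unregister job_C -> active={job_B:*/3}
Op 5: register job_B */13 -> active={job_B:*/13}
Op 6: register job_D */15 -> active={job_B:*/13, job_D:*/15}
Op 7: register job_A */16 -> active={job_A:*/16, job_B:*/13, job_D:*/15}
Op 8: register job_E */19 -> active={job_A:*/16, job_B:*/13, job_D:*/15, job_E:*/19}
Op 9: register job_B */12 -> active={job_A:*/16, job_B:*/12, job_D:*/15, job_E:*/19}
Final interval of job_E = 19
Next fire of job_E after T=288: (288//19+1)*19 = 304

Answer: interval=19 next_fire=304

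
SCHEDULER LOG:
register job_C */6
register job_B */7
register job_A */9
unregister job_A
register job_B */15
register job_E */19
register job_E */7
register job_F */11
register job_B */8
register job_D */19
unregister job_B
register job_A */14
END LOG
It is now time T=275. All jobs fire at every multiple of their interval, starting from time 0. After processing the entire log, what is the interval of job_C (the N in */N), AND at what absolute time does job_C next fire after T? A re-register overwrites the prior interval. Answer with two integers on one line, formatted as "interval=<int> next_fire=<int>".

Answer: interval=6 next_fire=276

Derivation:
Op 1: register job_C */6 -> active={job_C:*/6}
Op 2: register job_B */7 -> active={job_B:*/7, job_C:*/6}
Op 3: register job_A */9 -> active={job_A:*/9, job_B:*/7, job_C:*/6}
Op 4: unregister job_A -> active={job_B:*/7, job_C:*/6}
Op 5: register job_B */15 -> active={job_B:*/15, job_C:*/6}
Op 6: register job_E */19 -> active={job_B:*/15, job_C:*/6, job_E:*/19}
Op 7: register job_E */7 -> active={job_B:*/15, job_C:*/6, job_E:*/7}
Op 8: register job_F */11 -> active={job_B:*/15, job_C:*/6, job_E:*/7, job_F:*/11}
Op 9: register job_B */8 -> active={job_B:*/8, job_C:*/6, job_E:*/7, job_F:*/11}
Op 10: register job_D */19 -> active={job_B:*/8, job_C:*/6, job_D:*/19, job_E:*/7, job_F:*/11}
Op 11: unregister job_B -> active={job_C:*/6, job_D:*/19, job_E:*/7, job_F:*/11}
Op 12: register job_A */14 -> active={job_A:*/14, job_C:*/6, job_D:*/19, job_E:*/7, job_F:*/11}
Final interval of job_C = 6
Next fire of job_C after T=275: (275//6+1)*6 = 276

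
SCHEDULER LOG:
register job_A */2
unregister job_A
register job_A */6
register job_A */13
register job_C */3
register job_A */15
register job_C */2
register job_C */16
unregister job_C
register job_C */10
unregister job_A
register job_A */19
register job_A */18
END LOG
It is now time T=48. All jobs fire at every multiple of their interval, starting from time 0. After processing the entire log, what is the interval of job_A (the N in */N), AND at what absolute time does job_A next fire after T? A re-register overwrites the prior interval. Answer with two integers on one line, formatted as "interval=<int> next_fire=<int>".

Answer: interval=18 next_fire=54

Derivation:
Op 1: register job_A */2 -> active={job_A:*/2}
Op 2: unregister job_A -> active={}
Op 3: register job_A */6 -> active={job_A:*/6}
Op 4: register job_A */13 -> active={job_A:*/13}
Op 5: register job_C */3 -> active={job_A:*/13, job_C:*/3}
Op 6: register job_A */15 -> active={job_A:*/15, job_C:*/3}
Op 7: register job_C */2 -> active={job_A:*/15, job_C:*/2}
Op 8: register job_C */16 -> active={job_A:*/15, job_C:*/16}
Op 9: unregister job_C -> active={job_A:*/15}
Op 10: register job_C */10 -> active={job_A:*/15, job_C:*/10}
Op 11: unregister job_A -> active={job_C:*/10}
Op 12: register job_A */19 -> active={job_A:*/19, job_C:*/10}
Op 13: register job_A */18 -> active={job_A:*/18, job_C:*/10}
Final interval of job_A = 18
Next fire of job_A after T=48: (48//18+1)*18 = 54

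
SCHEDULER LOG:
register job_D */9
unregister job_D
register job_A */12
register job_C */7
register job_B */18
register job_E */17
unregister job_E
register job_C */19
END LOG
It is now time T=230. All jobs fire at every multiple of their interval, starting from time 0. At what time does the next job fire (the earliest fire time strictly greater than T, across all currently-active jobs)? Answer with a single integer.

Answer: 234

Derivation:
Op 1: register job_D */9 -> active={job_D:*/9}
Op 2: unregister job_D -> active={}
Op 3: register job_A */12 -> active={job_A:*/12}
Op 4: register job_C */7 -> active={job_A:*/12, job_C:*/7}
Op 5: register job_B */18 -> active={job_A:*/12, job_B:*/18, job_C:*/7}
Op 6: register job_E */17 -> active={job_A:*/12, job_B:*/18, job_C:*/7, job_E:*/17}
Op 7: unregister job_E -> active={job_A:*/12, job_B:*/18, job_C:*/7}
Op 8: register job_C */19 -> active={job_A:*/12, job_B:*/18, job_C:*/19}
  job_A: interval 12, next fire after T=230 is 240
  job_B: interval 18, next fire after T=230 is 234
  job_C: interval 19, next fire after T=230 is 247
Earliest fire time = 234 (job job_B)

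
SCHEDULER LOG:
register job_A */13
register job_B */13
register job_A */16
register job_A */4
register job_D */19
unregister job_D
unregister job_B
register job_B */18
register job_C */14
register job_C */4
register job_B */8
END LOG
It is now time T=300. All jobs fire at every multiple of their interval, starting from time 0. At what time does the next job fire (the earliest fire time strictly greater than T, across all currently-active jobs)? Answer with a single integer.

Op 1: register job_A */13 -> active={job_A:*/13}
Op 2: register job_B */13 -> active={job_A:*/13, job_B:*/13}
Op 3: register job_A */16 -> active={job_A:*/16, job_B:*/13}
Op 4: register job_A */4 -> active={job_A:*/4, job_B:*/13}
Op 5: register job_D */19 -> active={job_A:*/4, job_B:*/13, job_D:*/19}
Op 6: unregister job_D -> active={job_A:*/4, job_B:*/13}
Op 7: unregister job_B -> active={job_A:*/4}
Op 8: register job_B */18 -> active={job_A:*/4, job_B:*/18}
Op 9: register job_C */14 -> active={job_A:*/4, job_B:*/18, job_C:*/14}
Op 10: register job_C */4 -> active={job_A:*/4, job_B:*/18, job_C:*/4}
Op 11: register job_B */8 -> active={job_A:*/4, job_B:*/8, job_C:*/4}
  job_A: interval 4, next fire after T=300 is 304
  job_B: interval 8, next fire after T=300 is 304
  job_C: interval 4, next fire after T=300 is 304
Earliest fire time = 304 (job job_A)

Answer: 304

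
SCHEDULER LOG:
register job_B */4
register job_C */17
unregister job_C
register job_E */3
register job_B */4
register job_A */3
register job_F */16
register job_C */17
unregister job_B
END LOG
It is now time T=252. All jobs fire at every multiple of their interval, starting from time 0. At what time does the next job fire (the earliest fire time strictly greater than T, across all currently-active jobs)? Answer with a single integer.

Answer: 255

Derivation:
Op 1: register job_B */4 -> active={job_B:*/4}
Op 2: register job_C */17 -> active={job_B:*/4, job_C:*/17}
Op 3: unregister job_C -> active={job_B:*/4}
Op 4: register job_E */3 -> active={job_B:*/4, job_E:*/3}
Op 5: register job_B */4 -> active={job_B:*/4, job_E:*/3}
Op 6: register job_A */3 -> active={job_A:*/3, job_B:*/4, job_E:*/3}
Op 7: register job_F */16 -> active={job_A:*/3, job_B:*/4, job_E:*/3, job_F:*/16}
Op 8: register job_C */17 -> active={job_A:*/3, job_B:*/4, job_C:*/17, job_E:*/3, job_F:*/16}
Op 9: unregister job_B -> active={job_A:*/3, job_C:*/17, job_E:*/3, job_F:*/16}
  job_A: interval 3, next fire after T=252 is 255
  job_C: interval 17, next fire after T=252 is 255
  job_E: interval 3, next fire after T=252 is 255
  job_F: interval 16, next fire after T=252 is 256
Earliest fire time = 255 (job job_A)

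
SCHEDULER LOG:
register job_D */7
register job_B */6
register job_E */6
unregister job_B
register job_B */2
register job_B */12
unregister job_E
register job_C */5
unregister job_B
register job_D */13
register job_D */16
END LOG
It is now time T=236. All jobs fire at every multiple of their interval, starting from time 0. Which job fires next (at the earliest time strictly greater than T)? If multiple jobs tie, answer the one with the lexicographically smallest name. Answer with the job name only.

Op 1: register job_D */7 -> active={job_D:*/7}
Op 2: register job_B */6 -> active={job_B:*/6, job_D:*/7}
Op 3: register job_E */6 -> active={job_B:*/6, job_D:*/7, job_E:*/6}
Op 4: unregister job_B -> active={job_D:*/7, job_E:*/6}
Op 5: register job_B */2 -> active={job_B:*/2, job_D:*/7, job_E:*/6}
Op 6: register job_B */12 -> active={job_B:*/12, job_D:*/7, job_E:*/6}
Op 7: unregister job_E -> active={job_B:*/12, job_D:*/7}
Op 8: register job_C */5 -> active={job_B:*/12, job_C:*/5, job_D:*/7}
Op 9: unregister job_B -> active={job_C:*/5, job_D:*/7}
Op 10: register job_D */13 -> active={job_C:*/5, job_D:*/13}
Op 11: register job_D */16 -> active={job_C:*/5, job_D:*/16}
  job_C: interval 5, next fire after T=236 is 240
  job_D: interval 16, next fire after T=236 is 240
Earliest = 240, winner (lex tiebreak) = job_C

Answer: job_C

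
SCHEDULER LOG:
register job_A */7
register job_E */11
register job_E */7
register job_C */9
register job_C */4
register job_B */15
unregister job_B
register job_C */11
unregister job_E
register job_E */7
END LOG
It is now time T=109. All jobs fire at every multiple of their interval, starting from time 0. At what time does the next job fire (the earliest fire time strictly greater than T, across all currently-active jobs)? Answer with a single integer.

Answer: 110

Derivation:
Op 1: register job_A */7 -> active={job_A:*/7}
Op 2: register job_E */11 -> active={job_A:*/7, job_E:*/11}
Op 3: register job_E */7 -> active={job_A:*/7, job_E:*/7}
Op 4: register job_C */9 -> active={job_A:*/7, job_C:*/9, job_E:*/7}
Op 5: register job_C */4 -> active={job_A:*/7, job_C:*/4, job_E:*/7}
Op 6: register job_B */15 -> active={job_A:*/7, job_B:*/15, job_C:*/4, job_E:*/7}
Op 7: unregister job_B -> active={job_A:*/7, job_C:*/4, job_E:*/7}
Op 8: register job_C */11 -> active={job_A:*/7, job_C:*/11, job_E:*/7}
Op 9: unregister job_E -> active={job_A:*/7, job_C:*/11}
Op 10: register job_E */7 -> active={job_A:*/7, job_C:*/11, job_E:*/7}
  job_A: interval 7, next fire after T=109 is 112
  job_C: interval 11, next fire after T=109 is 110
  job_E: interval 7, next fire after T=109 is 112
Earliest fire time = 110 (job job_C)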